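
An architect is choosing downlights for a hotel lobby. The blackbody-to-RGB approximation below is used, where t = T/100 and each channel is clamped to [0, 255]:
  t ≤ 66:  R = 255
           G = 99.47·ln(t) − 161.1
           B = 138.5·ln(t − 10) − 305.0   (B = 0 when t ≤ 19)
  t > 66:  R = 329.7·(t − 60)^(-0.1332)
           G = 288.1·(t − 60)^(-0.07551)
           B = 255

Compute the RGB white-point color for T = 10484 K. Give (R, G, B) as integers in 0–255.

t = 10484/100 = 104.84; the t > 66 branch applies.
R = 329.7·(104.84 − 60)^(-0.1332) = 329.7·44.84^(-0.1332) = 329.7·0.60256 = 198.663.
G = 288.1·(104.84 − 60)^(-0.07551) = 288.1·44.84^(-0.07551) = 288.1·0.75038 = 216.185.
B = 255 by definition for t > 66.
Rounded: (199, 216, 255).

(199, 216, 255)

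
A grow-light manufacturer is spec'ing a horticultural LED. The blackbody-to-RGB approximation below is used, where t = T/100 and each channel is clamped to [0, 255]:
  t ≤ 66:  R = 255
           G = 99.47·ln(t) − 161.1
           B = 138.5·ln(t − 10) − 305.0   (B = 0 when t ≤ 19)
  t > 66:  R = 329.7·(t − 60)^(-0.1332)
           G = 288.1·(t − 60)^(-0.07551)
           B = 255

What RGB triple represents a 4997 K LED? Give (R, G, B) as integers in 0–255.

t = 4997/100 = 49.97; the t ≤ 66 branch applies.
R = 255 by definition for t ≤ 66.
G = 99.47·ln 49.97 − 161.1 = 99.47·3.9114 − 161.1 = 227.969.
B = 138.5·ln(49.97 − 10) − 305.0 = 138.5·ln 39.97 − 305.0 = 138.5·3.6881 − 305.0 = 205.806.
Rounded: (255, 228, 206).

(255, 228, 206)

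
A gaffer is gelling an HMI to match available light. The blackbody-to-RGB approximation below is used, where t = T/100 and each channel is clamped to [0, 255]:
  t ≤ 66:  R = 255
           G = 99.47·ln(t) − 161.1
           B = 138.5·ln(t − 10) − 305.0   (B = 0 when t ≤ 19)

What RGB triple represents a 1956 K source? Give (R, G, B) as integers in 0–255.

(255, 135, 8)

t = 1956/100 = 19.56; the t ≤ 66 branch applies.
R = 255 by definition for t ≤ 66.
G = 99.47·ln 19.56 − 161.1 = 99.47·2.9735 − 161.1 = 134.673.
B = 138.5·ln(19.56 − 10) − 305.0 = 138.5·ln 9.56 − 305.0 = 138.5·2.2576 − 305.0 = 7.676.
Rounded: (255, 135, 8).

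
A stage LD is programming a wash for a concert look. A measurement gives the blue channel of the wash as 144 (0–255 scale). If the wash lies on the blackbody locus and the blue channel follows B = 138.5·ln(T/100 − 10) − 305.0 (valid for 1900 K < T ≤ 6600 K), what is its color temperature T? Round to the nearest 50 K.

3550 K

ln(t − 10) = (144 + 305.0) / 138.5 = 3.2419.
t − 10 = e^3.2419 = 25.582, so t = 35.582.
T = 100·t = 3558 K → 3550 K to the nearest 50 K.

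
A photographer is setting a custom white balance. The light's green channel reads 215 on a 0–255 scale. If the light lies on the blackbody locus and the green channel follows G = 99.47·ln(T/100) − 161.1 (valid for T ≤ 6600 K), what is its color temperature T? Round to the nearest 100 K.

4400 K

ln t = (215 + 161.1) / 99.47 = 3.7810.
t = e^3.7810 = 43.862.
T = 100·t = 4386 K → 4400 K to the nearest 100 K.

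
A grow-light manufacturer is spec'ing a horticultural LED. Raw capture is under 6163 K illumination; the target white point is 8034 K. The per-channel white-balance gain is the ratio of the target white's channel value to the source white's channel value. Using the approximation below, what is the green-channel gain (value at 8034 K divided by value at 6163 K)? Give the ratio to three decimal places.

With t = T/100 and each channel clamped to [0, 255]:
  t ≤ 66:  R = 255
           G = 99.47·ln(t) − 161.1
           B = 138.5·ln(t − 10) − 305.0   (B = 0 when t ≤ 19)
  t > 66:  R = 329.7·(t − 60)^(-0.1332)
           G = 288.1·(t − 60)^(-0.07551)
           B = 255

0.922

At 6163 K (t = 61.63):
  G = 99.47·ln 61.63 − 161.1 = 99.47·4.1211 − 161.1 = 248.831.
At 8034 K (t = 80.34):
  G = 288.1·(80.34 − 60)^(-0.07551) = 288.1·20.34^(-0.07551) = 288.1·0.79654 = 229.483.
Gain = 229.483 / 248.831 = 0.9222 → 0.922.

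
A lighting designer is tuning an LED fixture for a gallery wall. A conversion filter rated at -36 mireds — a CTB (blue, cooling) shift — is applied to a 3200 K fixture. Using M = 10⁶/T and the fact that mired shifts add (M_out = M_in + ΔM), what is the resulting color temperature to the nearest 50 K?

M_in = 10⁶/3200 = 312.50 mireds.
M_out = 312.50 + (-36) = 276.50 mireds.
T_out = 10⁶/276.50 = 3616.6 K → 3600 K.

3600 K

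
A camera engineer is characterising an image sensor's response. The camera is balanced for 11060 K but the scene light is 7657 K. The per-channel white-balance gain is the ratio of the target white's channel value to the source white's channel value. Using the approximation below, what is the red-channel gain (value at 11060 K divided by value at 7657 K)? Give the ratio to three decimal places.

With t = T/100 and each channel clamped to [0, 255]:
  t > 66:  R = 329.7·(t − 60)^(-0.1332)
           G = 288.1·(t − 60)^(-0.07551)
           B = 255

0.862

At 7657 K (t = 76.57):
  R = 329.7·(76.57 − 60)^(-0.1332) = 329.7·16.57^(-0.1332) = 329.7·0.68800 = 226.832.
At 11060 K (t = 110.6):
  R = 329.7·(110.6 − 60)^(-0.1332) = 329.7·50.6^(-0.1332) = 329.7·0.59294 = 195.491.
Gain = 195.491 / 226.832 = 0.8618 → 0.862.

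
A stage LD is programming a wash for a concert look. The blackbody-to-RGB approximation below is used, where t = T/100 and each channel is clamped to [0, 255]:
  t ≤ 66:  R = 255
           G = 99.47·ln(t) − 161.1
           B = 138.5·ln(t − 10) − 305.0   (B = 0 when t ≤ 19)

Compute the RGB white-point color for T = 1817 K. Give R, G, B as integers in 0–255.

t = 1817/100 = 18.17; the t ≤ 66 branch applies.
R = 255 by definition for t ≤ 66.
G = 99.47·ln 18.17 − 161.1 = 99.47·2.8998 − 161.1 = 127.340.
t = 18.17 ≤ 19, so B = 0.
Rounded: (255, 127, 0).

R=255, G=127, B=0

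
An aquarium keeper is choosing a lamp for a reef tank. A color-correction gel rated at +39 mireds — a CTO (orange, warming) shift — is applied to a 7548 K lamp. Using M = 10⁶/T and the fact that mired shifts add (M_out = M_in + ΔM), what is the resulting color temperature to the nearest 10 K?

M_in = 10⁶/7548 = 132.49 mireds.
M_out = 132.49 + (+39) = 171.49 mireds.
T_out = 10⁶/171.49 = 5831.4 K → 5830 K.

5830 K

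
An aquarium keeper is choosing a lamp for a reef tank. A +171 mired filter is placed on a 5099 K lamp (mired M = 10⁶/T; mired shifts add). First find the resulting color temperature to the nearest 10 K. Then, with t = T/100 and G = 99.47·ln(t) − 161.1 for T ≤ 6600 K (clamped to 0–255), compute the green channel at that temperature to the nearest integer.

167

M_in = 10⁶/5099 = 196.12; M_out = 196.12 + (+171) = 367.12.
T_out = 10⁶/367.12 = 2723.9 K → 2720 K; t = 27.2.
G = 99.47·ln 27.2 − 161.1 = 99.47·3.3032 − 161.1 = 167.471.
Rounded: 167.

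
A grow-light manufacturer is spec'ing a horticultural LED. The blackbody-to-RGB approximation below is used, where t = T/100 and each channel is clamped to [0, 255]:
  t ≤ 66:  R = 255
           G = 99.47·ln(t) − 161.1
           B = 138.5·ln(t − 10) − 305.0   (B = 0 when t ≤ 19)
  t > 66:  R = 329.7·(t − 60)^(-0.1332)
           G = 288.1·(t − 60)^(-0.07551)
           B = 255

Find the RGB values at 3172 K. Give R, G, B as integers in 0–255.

R=255, G=183, B=121

t = 3172/100 = 31.72; the t ≤ 66 branch applies.
R = 255 by definition for t ≤ 66.
G = 99.47·ln 31.72 − 161.1 = 99.47·3.4569 − 161.1 = 182.763.
B = 138.5·ln(31.72 − 10) − 305.0 = 138.5·ln 21.72 − 305.0 = 138.5·3.0782 − 305.0 = 121.335.
Rounded: (255, 183, 121).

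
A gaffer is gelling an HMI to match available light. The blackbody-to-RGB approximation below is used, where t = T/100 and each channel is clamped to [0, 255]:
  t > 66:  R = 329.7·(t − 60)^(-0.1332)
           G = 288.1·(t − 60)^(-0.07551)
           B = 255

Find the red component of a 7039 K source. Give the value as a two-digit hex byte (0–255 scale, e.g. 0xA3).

t = 7039/100 = 70.39; the t > 66 branch applies.
R = 329.7·(70.39 − 60)^(-0.1332) = 329.7·10.39^(-0.1332) = 329.7·0.73213 = 241.382.
Rounded: 241; in hex, 0xF1.

0xF1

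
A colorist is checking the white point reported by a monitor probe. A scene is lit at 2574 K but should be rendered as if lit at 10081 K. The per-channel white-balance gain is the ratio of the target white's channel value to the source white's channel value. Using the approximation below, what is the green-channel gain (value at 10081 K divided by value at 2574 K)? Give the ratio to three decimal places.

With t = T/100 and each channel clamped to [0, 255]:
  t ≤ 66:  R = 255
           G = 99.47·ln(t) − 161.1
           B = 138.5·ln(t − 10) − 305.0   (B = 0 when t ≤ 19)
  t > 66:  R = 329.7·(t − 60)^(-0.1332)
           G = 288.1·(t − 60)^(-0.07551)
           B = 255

1.344

At 2574 K (t = 25.74):
  G = 99.47·ln 25.74 − 161.1 = 99.47·3.2480 − 161.1 = 161.983.
At 10081 K (t = 100.81):
  G = 288.1·(100.81 − 60)^(-0.07551) = 288.1·40.81^(-0.07551) = 288.1·0.75574 = 217.728.
Gain = 217.728 / 161.983 = 1.3441 → 1.344.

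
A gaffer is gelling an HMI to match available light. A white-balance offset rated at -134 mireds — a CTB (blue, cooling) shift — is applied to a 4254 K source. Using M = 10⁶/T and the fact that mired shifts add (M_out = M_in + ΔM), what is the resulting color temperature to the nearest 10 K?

M_in = 10⁶/4254 = 235.07 mireds.
M_out = 235.07 + (-134) = 101.07 mireds.
T_out = 10⁶/101.07 = 9893.9 K → 9890 K.

9890 K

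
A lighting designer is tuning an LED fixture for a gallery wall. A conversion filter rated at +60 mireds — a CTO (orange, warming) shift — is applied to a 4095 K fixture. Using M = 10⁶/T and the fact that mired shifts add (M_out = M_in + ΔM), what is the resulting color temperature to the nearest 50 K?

M_in = 10⁶/4095 = 244.20 mireds.
M_out = 244.20 + (+60) = 304.20 mireds.
T_out = 10⁶/304.20 = 3287.3 K → 3300 K.

3300 K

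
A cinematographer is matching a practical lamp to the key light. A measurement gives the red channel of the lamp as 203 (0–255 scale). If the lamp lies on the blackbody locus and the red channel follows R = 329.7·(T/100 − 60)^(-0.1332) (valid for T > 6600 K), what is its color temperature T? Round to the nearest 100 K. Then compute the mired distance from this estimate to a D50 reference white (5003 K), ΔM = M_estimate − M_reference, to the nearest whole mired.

(t − 60)^(-0.1332) = 203/329.7 = 0.61571.
t − 60 = 0.61571^(1/-0.1332) = 0.61571^(-7.508) = 38.129, so t = 98.129.
T = 100·t = 9813 K → 9800 K to the nearest 100 K.
M_estimate = 10⁶/9800 = 102.04; M_reference = 10⁶/5003 = 199.88.
ΔM = 102.04 − 199.88 = -97.84 → -98 mireds.

-98 mireds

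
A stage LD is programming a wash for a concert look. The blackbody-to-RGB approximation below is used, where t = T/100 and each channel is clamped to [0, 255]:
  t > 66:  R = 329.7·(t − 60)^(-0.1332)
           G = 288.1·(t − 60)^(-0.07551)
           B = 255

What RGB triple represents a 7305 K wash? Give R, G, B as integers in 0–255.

R=234, G=237, B=255

t = 7305/100 = 73.05; the t > 66 branch applies.
R = 329.7·(73.05 − 60)^(-0.1332) = 329.7·13.05^(-0.1332) = 329.7·0.71023 = 234.164.
G = 288.1·(73.05 − 60)^(-0.07551) = 288.1·13.05^(-0.07551) = 288.1·0.82368 = 237.303.
B = 255 by definition for t > 66.
Rounded: (234, 237, 255).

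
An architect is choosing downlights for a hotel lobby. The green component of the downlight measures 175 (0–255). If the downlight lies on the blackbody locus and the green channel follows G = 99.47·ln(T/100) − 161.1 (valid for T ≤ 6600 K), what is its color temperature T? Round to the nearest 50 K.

2950 K

ln t = (175 + 161.1) / 99.47 = 3.3789.
t = e^3.3789 = 29.339.
T = 100·t = 2934 K → 2950 K to the nearest 50 K.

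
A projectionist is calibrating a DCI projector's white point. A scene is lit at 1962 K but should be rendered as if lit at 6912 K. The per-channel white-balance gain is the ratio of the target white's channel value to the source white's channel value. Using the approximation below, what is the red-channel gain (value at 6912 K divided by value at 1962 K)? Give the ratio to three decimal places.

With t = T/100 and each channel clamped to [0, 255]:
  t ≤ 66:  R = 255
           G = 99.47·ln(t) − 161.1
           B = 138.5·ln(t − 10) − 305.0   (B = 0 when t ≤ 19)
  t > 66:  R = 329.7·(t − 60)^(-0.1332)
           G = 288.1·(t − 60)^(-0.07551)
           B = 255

At 1962 K (t = 19.62):
  R = 255 by definition for t ≤ 66.
At 6912 K (t = 69.12):
  R = 329.7·(69.12 − 60)^(-0.1332) = 329.7·9.12^(-0.1332) = 329.7·0.74495 = 245.611.
Gain = 245.611 / 255.000 = 0.9632 → 0.963.

0.963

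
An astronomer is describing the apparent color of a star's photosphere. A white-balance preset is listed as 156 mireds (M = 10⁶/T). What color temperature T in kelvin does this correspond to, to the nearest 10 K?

T = 10⁶ / 156 = 6410.26 K → 6410 K.

6410 K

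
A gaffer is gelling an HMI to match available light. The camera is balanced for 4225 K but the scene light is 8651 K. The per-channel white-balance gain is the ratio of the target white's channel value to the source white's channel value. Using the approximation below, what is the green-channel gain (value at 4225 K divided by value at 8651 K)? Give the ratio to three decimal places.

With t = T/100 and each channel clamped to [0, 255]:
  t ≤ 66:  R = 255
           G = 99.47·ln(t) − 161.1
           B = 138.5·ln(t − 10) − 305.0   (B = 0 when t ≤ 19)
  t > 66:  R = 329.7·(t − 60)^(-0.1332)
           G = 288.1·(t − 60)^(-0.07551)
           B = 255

0.939

At 8651 K (t = 86.51):
  G = 288.1·(86.51 − 60)^(-0.07551) = 288.1·26.51^(-0.07551) = 288.1·0.78076 = 224.937.
At 4225 K (t = 42.25):
  G = 99.47·ln 42.25 − 161.1 = 99.47·3.7436 − 161.1 = 211.276.
Gain = 211.276 / 224.937 = 0.9393 → 0.939.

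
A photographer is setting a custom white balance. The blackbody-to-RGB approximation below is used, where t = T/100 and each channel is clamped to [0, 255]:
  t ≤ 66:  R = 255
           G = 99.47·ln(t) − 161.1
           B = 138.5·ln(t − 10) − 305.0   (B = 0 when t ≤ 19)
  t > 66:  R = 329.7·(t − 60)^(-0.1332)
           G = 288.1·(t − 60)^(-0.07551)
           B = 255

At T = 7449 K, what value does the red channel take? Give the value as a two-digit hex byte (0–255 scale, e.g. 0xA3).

0xE7

t = 7449/100 = 74.49; the t > 66 branch applies.
R = 329.7·(74.49 − 60)^(-0.1332) = 329.7·14.49^(-0.1332) = 329.7·0.70040 = 230.922.
Rounded: 231; in hex, 0xE7.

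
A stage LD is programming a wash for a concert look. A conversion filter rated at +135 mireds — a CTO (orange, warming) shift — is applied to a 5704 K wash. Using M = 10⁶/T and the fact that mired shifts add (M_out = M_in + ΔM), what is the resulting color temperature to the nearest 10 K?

M_in = 10⁶/5704 = 175.32 mireds.
M_out = 175.32 + (+135) = 310.32 mireds.
T_out = 10⁶/310.32 = 3222.5 K → 3220 K.

3220 K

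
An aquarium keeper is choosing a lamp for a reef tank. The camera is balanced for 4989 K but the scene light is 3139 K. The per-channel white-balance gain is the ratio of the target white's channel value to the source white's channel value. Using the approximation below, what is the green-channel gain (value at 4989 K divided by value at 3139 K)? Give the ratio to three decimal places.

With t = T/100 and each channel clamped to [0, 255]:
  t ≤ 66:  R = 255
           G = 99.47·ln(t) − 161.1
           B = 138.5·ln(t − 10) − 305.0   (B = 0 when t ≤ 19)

1.254

At 3139 K (t = 31.39):
  G = 99.47·ln 31.39 − 161.1 = 99.47·3.4465 − 161.1 = 181.722.
At 4989 K (t = 49.89):
  G = 99.47·ln 49.89 − 161.1 = 99.47·3.9098 − 161.1 = 227.810.
Gain = 227.810 / 181.722 = 1.2536 → 1.254.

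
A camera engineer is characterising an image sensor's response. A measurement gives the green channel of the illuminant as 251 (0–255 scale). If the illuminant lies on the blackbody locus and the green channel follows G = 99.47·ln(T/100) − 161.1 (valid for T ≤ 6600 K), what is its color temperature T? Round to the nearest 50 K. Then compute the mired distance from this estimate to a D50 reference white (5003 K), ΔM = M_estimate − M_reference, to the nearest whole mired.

-41 mireds

ln t = (251 + 161.1) / 99.47 = 4.1430.
t = e^4.1430 = 62.989.
T = 100·t = 6299 K → 6300 K to the nearest 50 K.
M_estimate = 10⁶/6300 = 158.73; M_reference = 10⁶/5003 = 199.88.
ΔM = 158.73 − 199.88 = -41.15 → -41 mireds.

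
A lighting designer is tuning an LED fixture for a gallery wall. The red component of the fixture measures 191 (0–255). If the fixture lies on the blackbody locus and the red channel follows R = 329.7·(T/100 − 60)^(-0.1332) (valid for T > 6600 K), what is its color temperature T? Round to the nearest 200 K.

(t − 60)^(-0.1332) = 191/329.7 = 0.57931.
t − 60 = 0.57931^(1/-0.1332) = 0.57931^(-7.508) = 60.245, so t = 120.245.
T = 100·t = 12025 K → 12000 K to the nearest 200 K.

12000 K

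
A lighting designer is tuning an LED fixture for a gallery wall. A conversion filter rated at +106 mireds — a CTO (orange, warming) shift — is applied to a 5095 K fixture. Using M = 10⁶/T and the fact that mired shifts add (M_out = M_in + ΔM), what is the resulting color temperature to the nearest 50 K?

3300 K

M_in = 10⁶/5095 = 196.27 mireds.
M_out = 196.27 + (+106) = 302.27 mireds.
T_out = 10⁶/302.27 = 3308.3 K → 3300 K.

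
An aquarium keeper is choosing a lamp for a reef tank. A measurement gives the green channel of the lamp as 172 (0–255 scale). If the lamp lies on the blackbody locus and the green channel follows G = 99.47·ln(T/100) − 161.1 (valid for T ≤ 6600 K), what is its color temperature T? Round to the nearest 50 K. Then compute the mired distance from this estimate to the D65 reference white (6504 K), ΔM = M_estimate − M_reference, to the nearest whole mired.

+197 mireds

ln t = (172 + 161.1) / 99.47 = 3.3487.
t = e^3.3487 = 28.467.
T = 100·t = 2847 K → 2850 K to the nearest 50 K.
M_estimate = 10⁶/2850 = 350.88; M_reference = 10⁶/6504 = 153.75.
ΔM = 350.88 − 153.75 = 197.13 → +197 mireds.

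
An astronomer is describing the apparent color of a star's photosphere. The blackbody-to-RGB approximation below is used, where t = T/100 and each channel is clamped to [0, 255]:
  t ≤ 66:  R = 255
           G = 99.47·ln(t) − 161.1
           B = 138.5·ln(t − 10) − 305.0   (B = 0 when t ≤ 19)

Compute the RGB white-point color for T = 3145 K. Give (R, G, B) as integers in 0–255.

t = 3145/100 = 31.45; the t ≤ 66 branch applies.
R = 255 by definition for t ≤ 66.
G = 99.47·ln 31.45 − 161.1 = 99.47·3.4484 − 161.1 = 181.912.
B = 138.5·ln(31.45 − 10) − 305.0 = 138.5·ln 21.45 − 305.0 = 138.5·3.0657 − 305.0 = 119.603.
Rounded: (255, 182, 120).

(255, 182, 120)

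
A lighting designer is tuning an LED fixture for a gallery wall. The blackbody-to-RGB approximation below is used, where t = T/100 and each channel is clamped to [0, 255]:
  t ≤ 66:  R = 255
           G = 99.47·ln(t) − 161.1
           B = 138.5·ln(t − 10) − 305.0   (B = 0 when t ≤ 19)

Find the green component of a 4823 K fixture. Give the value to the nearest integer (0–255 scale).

224

t = 4823/100 = 48.23; the t ≤ 66 branch applies.
G = 99.47·ln 48.23 − 161.1 = 99.47·3.8760 − 161.1 = 224.444.
Rounded: 224.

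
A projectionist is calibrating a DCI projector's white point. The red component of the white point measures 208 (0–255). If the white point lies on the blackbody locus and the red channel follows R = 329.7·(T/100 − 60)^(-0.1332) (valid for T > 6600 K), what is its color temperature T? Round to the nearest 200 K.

9200 K

(t − 60)^(-0.1332) = 208/329.7 = 0.63088.
t − 60 = 0.63088^(1/-0.1332) = 0.63088^(-7.508) = 31.763, so t = 91.763.
T = 100·t = 9176 K → 9200 K to the nearest 200 K.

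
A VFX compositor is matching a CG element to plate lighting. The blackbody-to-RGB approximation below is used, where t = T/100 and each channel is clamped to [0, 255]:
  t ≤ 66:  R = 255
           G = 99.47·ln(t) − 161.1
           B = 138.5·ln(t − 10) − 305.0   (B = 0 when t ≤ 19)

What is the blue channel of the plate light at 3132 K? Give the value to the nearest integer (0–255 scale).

119

t = 3132/100 = 31.32; the t ≤ 66 branch applies.
B = 138.5·ln(31.32 − 10) − 305.0 = 138.5·ln 21.32 − 305.0 = 138.5·3.0596 − 305.0 = 118.761.
Rounded: 119.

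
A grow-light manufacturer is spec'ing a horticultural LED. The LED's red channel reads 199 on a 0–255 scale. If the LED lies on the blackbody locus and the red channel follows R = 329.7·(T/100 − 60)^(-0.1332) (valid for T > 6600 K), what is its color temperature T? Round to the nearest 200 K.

10400 K

(t − 60)^(-0.1332) = 199/329.7 = 0.60358.
t − 60 = 0.60358^(1/-0.1332) = 0.60358^(-7.508) = 44.273, so t = 104.273.
T = 100·t = 10427 K → 10400 K to the nearest 200 K.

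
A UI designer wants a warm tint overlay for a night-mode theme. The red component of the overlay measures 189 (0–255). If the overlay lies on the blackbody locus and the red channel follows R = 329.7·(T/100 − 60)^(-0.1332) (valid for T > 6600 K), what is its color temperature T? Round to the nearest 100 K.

(t − 60)^(-0.1332) = 189/329.7 = 0.57325.
t − 60 = 0.57325^(1/-0.1332) = 0.57325^(-7.508) = 65.199, so t = 125.199.
T = 100·t = 12520 K → 12500 K to the nearest 100 K.

12500 K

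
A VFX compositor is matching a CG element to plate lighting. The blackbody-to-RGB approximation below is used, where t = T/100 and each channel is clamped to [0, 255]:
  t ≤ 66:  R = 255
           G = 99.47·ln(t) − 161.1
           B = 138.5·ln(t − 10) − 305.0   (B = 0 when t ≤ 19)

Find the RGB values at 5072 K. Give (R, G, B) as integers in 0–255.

t = 5072/100 = 50.72; the t ≤ 66 branch applies.
R = 255 by definition for t ≤ 66.
G = 99.47·ln 50.72 − 161.1 = 99.47·3.9263 − 161.1 = 229.451.
B = 138.5·ln(50.72 − 10) − 305.0 = 138.5·ln 40.72 − 305.0 = 138.5·3.7067 − 305.0 = 208.381.
Rounded: (255, 229, 208).

(255, 229, 208)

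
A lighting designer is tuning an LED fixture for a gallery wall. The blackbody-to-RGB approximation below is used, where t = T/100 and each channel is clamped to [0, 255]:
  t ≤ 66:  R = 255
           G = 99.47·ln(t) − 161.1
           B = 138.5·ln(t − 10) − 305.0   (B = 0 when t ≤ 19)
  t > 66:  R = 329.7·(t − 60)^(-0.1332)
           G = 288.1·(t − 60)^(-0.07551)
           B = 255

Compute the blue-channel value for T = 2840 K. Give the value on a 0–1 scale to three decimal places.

t = 2840/100 = 28.4; the t ≤ 66 branch applies.
B = 138.5·ln(28.4 − 10) − 305.0 = 138.5·ln 18.4 − 305.0 = 138.5·2.9124 − 305.0 = 98.361.
On a 0–1 scale: 98.361/255 = 0.3857 → 0.386.

0.386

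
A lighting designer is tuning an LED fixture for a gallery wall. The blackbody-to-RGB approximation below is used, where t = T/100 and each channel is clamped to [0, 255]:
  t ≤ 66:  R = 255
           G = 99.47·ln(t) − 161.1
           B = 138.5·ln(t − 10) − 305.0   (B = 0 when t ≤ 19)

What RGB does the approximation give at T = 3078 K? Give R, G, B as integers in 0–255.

R=255, G=180, B=115

t = 3078/100 = 30.78; the t ≤ 66 branch applies.
R = 255 by definition for t ≤ 66.
G = 99.47·ln 30.78 − 161.1 = 99.47·3.4269 − 161.1 = 179.770.
B = 138.5·ln(30.78 − 10) − 305.0 = 138.5·ln 20.78 − 305.0 = 138.5·3.0340 − 305.0 = 115.208.
Rounded: (255, 180, 115).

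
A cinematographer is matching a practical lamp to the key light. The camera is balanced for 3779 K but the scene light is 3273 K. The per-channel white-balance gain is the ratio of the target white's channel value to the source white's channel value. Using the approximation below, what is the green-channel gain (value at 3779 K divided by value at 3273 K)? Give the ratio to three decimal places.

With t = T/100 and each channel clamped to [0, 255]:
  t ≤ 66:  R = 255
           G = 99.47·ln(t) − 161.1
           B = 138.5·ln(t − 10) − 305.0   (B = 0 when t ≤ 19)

At 3273 K (t = 32.73):
  G = 99.47·ln 32.73 − 161.1 = 99.47·3.4883 − 161.1 = 185.880.
At 3779 K (t = 37.79):
  G = 99.47·ln 37.79 − 161.1 = 99.47·3.6320 − 161.1 = 200.179.
Gain = 200.179 / 185.880 = 1.0769 → 1.077.

1.077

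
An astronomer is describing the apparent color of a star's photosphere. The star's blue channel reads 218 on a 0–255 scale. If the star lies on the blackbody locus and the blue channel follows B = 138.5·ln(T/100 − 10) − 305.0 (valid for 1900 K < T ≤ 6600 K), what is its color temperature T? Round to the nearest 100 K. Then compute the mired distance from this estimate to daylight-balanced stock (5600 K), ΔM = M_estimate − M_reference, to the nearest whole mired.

+7 mireds

ln(t − 10) = (218 + 305.0) / 138.5 = 3.7762.
t − 10 = e^3.7762 = 43.649, so t = 53.649.
T = 100·t = 5365 K → 5400 K to the nearest 100 K.
M_estimate = 10⁶/5400 = 185.19; M_reference = 10⁶/5600 = 178.57.
ΔM = 185.19 − 178.57 = 6.61 → +7 mireds.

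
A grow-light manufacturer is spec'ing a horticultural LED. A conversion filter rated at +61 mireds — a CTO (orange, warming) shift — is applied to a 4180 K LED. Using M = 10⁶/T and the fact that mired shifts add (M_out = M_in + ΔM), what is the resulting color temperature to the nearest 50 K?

3350 K

M_in = 10⁶/4180 = 239.23 mireds.
M_out = 239.23 + (+61) = 300.23 mireds.
T_out = 10⁶/300.23 = 3330.7 K → 3350 K.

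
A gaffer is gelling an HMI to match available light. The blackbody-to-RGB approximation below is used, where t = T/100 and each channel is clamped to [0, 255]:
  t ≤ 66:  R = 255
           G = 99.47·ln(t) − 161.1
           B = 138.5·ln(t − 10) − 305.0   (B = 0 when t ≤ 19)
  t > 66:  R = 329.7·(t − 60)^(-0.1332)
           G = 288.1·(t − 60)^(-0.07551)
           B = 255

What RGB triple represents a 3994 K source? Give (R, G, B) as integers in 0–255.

t = 3994/100 = 39.94; the t ≤ 66 branch applies.
R = 255 by definition for t ≤ 66.
G = 99.47·ln 39.94 − 161.1 = 99.47·3.6874 − 161.1 = 205.684.
B = 138.5·ln(39.94 − 10) − 305.0 = 138.5·ln 29.94 − 305.0 = 138.5·3.3992 − 305.0 = 165.789.
Rounded: (255, 206, 166).

(255, 206, 166)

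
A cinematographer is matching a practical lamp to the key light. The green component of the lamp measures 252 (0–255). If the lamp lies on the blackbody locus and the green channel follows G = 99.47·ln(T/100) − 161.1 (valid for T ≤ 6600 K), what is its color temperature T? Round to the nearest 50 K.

ln t = (252 + 161.1) / 99.47 = 4.1530.
t = e^4.1530 = 63.625.
T = 100·t = 6363 K → 6350 K to the nearest 50 K.

6350 K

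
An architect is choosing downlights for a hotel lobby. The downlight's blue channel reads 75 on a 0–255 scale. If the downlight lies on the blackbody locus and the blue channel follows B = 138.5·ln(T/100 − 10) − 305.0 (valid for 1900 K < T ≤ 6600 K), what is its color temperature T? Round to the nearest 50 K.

ln(t − 10) = (75 + 305.0) / 138.5 = 2.7437.
t − 10 = e^2.7437 = 15.544, so t = 25.544.
T = 100·t = 2554 K → 2550 K to the nearest 50 K.

2550 K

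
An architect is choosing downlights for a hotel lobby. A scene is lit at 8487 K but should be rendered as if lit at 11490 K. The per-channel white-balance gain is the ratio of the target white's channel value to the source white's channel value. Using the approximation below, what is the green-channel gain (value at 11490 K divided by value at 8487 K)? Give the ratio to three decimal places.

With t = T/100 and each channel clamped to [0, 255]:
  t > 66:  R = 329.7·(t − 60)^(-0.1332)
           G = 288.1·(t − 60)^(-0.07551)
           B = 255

At 8487 K (t = 84.87):
  G = 288.1·(84.87 − 60)^(-0.07551) = 288.1·24.87^(-0.07551) = 288.1·0.78454 = 226.025.
At 11490 K (t = 114.9):
  G = 288.1·(114.9 − 60)^(-0.07551) = 288.1·54.9^(-0.07551) = 288.1·0.73900 = 212.906.
Gain = 212.906 / 226.025 = 0.9420 → 0.942.

0.942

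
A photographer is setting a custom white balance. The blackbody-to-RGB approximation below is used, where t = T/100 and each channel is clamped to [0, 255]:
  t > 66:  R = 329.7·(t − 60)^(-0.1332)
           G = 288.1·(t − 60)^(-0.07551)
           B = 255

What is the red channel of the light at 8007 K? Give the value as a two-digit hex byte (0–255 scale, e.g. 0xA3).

t = 8007/100 = 80.07; the t > 66 branch applies.
R = 329.7·(80.07 − 60)^(-0.1332) = 329.7·20.07^(-0.1332) = 329.7·0.67066 = 221.116.
Rounded: 221; in hex, 0xDD.

0xDD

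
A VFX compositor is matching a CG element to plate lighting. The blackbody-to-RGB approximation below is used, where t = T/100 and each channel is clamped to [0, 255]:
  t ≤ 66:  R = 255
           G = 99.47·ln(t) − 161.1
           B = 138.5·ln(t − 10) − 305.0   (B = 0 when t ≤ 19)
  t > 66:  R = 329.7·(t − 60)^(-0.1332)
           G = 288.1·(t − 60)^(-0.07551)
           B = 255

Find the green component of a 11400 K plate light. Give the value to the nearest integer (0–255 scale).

213

t = 11400/100 = 114; the t > 66 branch applies.
G = 288.1·(114 − 60)^(-0.07551) = 288.1·54^(-0.07551) = 288.1·0.73992 = 213.172.
Rounded: 213.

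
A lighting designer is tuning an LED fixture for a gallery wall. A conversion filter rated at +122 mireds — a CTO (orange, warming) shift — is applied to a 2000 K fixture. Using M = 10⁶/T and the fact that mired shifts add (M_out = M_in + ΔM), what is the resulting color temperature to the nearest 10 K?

M_in = 10⁶/2000 = 500.00 mireds.
M_out = 500.00 + (+122) = 622.00 mireds.
T_out = 10⁶/622.00 = 1607.7 K → 1610 K.

1610 K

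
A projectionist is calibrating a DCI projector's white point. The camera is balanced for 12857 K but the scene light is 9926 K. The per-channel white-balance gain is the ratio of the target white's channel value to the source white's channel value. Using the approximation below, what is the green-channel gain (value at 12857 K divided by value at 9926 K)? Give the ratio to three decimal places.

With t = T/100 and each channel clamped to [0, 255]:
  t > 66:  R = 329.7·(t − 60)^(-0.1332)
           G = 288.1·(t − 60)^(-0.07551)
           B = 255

At 9926 K (t = 99.26):
  G = 288.1·(99.26 − 60)^(-0.07551) = 288.1·39.26^(-0.07551) = 288.1·0.75795 = 218.366.
At 12857 K (t = 128.57):
  G = 288.1·(128.57 − 60)^(-0.07551) = 288.1·68.57^(-0.07551) = 288.1·0.72670 = 209.361.
Gain = 209.361 / 218.366 = 0.9588 → 0.959.

0.959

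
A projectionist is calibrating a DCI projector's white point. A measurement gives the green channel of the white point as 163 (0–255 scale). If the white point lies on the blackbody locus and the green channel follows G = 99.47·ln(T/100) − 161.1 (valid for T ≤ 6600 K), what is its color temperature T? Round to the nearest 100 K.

ln t = (163 + 161.1) / 99.47 = 3.2583.
t = e^3.2583 = 26.004.
T = 100·t = 2600 K → 2600 K to the nearest 100 K.

2600 K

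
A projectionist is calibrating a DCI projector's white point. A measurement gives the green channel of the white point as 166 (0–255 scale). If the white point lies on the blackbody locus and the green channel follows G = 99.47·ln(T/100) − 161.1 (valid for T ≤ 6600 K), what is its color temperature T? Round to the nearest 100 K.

2700 K

ln t = (166 + 161.1) / 99.47 = 3.2884.
t = e^3.2884 = 26.801.
T = 100·t = 2680 K → 2700 K to the nearest 100 K.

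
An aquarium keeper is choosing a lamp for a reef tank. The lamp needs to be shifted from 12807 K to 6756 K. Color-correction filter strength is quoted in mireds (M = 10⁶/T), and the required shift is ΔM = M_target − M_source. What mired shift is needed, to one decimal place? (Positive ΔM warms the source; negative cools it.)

M_source = 10⁶/12807 = 78.082; M_target = 10⁶/6756 = 148.017.
ΔM = 148.017 − 78.082 = 69.934 → +69.9 mireds, a warming shift.

+69.9 mireds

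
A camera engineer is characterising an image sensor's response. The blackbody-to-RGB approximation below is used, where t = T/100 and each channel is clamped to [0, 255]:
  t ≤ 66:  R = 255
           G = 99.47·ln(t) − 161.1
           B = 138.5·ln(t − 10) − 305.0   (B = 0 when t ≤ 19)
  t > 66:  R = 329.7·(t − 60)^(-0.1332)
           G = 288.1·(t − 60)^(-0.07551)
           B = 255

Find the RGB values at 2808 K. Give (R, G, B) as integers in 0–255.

t = 2808/100 = 28.08; the t ≤ 66 branch applies.
R = 255 by definition for t ≤ 66.
G = 99.47·ln 28.08 − 161.1 = 99.47·3.3351 − 161.1 = 170.638.
B = 138.5·ln(28.08 − 10) − 305.0 = 138.5·ln 18.08 − 305.0 = 138.5·2.8948 − 305.0 = 95.931.
Rounded: (255, 171, 96).

(255, 171, 96)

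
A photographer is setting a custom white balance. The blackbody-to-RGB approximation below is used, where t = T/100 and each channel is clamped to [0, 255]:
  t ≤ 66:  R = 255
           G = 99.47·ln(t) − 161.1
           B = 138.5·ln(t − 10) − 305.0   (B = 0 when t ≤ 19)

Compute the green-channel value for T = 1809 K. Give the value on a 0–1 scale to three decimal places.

0.498

t = 1809/100 = 18.09; the t ≤ 66 branch applies.
G = 99.47·ln 18.09 − 161.1 = 99.47·2.8954 − 161.1 = 126.901.
On a 0–1 scale: 126.901/255 = 0.4977 → 0.498.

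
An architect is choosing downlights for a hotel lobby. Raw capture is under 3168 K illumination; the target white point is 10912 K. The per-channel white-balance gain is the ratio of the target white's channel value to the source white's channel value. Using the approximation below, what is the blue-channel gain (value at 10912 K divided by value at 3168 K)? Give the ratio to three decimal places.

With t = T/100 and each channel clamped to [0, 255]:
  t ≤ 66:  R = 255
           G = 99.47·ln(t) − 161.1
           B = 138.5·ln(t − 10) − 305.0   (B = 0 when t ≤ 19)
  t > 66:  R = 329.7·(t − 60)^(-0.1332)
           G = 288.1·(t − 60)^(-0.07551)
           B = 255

2.106

At 3168 K (t = 31.68):
  B = 138.5·ln(31.68 − 10) − 305.0 = 138.5·ln 21.68 − 305.0 = 138.5·3.0764 − 305.0 = 121.080.
At 10912 K (t = 109.12):
  B = 255 by definition for t > 66.
Gain = 255.000 / 121.080 = 2.1060 → 2.106.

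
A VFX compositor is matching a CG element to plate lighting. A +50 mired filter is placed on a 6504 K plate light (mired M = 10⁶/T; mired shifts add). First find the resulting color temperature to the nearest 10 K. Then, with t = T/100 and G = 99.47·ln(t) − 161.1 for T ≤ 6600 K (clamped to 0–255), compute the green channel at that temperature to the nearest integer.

226

M_in = 10⁶/6504 = 153.75; M_out = 153.75 + (+50) = 203.75.
T_out = 10⁶/203.75 = 4907.9 K → 4910 K; t = 49.1.
G = 99.47·ln 49.1 − 161.1 = 99.47·3.8939 − 161.1 = 226.222.
Rounded: 226.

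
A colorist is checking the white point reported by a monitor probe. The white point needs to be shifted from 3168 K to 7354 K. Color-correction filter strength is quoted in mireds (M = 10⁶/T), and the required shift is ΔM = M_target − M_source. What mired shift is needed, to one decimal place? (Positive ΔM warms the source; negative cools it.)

-179.7 mireds

M_source = 10⁶/3168 = 315.657; M_target = 10⁶/7354 = 135.980.
ΔM = 135.980 − 315.657 = -179.676 → -179.7 mireds, a cooling shift.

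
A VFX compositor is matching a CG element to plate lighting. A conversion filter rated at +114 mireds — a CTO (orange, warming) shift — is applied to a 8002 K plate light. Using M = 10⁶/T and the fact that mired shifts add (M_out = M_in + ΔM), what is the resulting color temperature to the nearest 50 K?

4200 K

M_in = 10⁶/8002 = 124.97 mireds.
M_out = 124.97 + (+114) = 238.97 mireds.
T_out = 10⁶/238.97 = 4184.6 K → 4200 K.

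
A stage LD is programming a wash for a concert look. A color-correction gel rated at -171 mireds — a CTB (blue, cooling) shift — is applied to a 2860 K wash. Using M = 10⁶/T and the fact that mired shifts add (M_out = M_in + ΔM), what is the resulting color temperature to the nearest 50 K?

5600 K

M_in = 10⁶/2860 = 349.65 mireds.
M_out = 349.65 + (-171) = 178.65 mireds.
T_out = 10⁶/178.65 = 5597.5 K → 5600 K.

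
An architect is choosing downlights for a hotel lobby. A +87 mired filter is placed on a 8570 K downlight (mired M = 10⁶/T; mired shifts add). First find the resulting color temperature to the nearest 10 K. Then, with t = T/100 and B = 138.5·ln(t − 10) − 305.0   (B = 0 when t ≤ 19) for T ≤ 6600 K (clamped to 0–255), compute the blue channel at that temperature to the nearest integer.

M_in = 10⁶/8570 = 116.69; M_out = 116.69 + (+87) = 203.69.
T_out = 10⁶/203.69 = 4909.5 K → 4910 K; t = 49.1.
B = 138.5·ln(49.1 − 10) − 305.0 = 138.5·ln 39.1 − 305.0 = 138.5·3.6661 − 305.0 = 202.758.
Rounded: 203.

203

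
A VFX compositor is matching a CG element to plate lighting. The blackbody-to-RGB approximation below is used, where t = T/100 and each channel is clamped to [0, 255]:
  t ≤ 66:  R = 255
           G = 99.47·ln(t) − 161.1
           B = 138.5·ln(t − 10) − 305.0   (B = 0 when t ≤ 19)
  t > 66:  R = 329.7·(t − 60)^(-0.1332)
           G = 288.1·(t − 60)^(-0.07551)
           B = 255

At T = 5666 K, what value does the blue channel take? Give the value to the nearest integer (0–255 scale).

227

t = 5666/100 = 56.66; the t ≤ 66 branch applies.
B = 138.5·ln(56.66 − 10) − 305.0 = 138.5·ln 46.66 − 305.0 = 138.5·3.8429 − 305.0 = 227.240.
Rounded: 227.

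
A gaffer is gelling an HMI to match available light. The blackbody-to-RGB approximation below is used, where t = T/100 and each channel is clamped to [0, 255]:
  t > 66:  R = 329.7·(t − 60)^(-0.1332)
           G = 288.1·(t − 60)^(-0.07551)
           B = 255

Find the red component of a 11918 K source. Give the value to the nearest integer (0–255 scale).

t = 11918/100 = 119.18; the t > 66 branch applies.
R = 329.7·(119.18 − 60)^(-0.1332) = 329.7·59.18^(-0.1332) = 329.7·0.58069 = 191.454.
Rounded: 191.

191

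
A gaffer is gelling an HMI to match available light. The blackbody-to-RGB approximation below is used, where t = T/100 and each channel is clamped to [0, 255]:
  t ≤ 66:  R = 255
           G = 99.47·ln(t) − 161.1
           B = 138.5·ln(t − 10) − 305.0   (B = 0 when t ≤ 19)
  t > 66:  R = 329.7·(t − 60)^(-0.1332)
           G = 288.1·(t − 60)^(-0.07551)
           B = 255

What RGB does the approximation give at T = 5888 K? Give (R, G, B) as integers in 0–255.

(255, 244, 234)

t = 5888/100 = 58.88; the t ≤ 66 branch applies.
R = 255 by definition for t ≤ 66.
G = 99.47·ln 58.88 − 161.1 = 99.47·4.0755 − 161.1 = 244.290.
B = 138.5·ln(58.88 − 10) − 305.0 = 138.5·ln 48.88 − 305.0 = 138.5·3.8894 − 305.0 = 233.678.
Rounded: (255, 244, 234).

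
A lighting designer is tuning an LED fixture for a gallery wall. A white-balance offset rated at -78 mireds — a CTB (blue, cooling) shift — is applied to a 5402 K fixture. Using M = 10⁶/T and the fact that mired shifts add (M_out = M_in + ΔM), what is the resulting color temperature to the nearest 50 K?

M_in = 10⁶/5402 = 185.12 mireds.
M_out = 185.12 + (-78) = 107.12 mireds.
T_out = 10⁶/107.12 = 9335.6 K → 9350 K.

9350 K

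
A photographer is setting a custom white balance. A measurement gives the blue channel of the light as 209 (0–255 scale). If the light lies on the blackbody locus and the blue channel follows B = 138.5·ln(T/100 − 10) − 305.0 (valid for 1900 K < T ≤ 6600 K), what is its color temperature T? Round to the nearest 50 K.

ln(t − 10) = (209 + 305.0) / 138.5 = 3.7112.
t − 10 = e^3.7112 = 40.903, so t = 50.903.
T = 100·t = 5090 K → 5100 K to the nearest 50 K.

5100 K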